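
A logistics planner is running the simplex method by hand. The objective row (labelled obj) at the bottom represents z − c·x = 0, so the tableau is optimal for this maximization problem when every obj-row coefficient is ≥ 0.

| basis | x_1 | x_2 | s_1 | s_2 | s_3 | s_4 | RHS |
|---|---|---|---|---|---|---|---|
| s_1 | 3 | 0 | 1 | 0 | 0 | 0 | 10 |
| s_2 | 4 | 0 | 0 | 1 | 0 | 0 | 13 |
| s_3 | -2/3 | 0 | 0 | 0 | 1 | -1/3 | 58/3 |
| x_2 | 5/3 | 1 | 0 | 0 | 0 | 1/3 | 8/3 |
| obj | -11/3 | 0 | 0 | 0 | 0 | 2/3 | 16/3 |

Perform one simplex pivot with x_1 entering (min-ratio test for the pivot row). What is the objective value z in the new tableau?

56/5

Ratio test on column x_1 — row 1: 10/3 = 10/3; row 2: 13/4 = 13/4; row 3: entry -2/3 ≤ 0; row 4: (8/3)/(5/3) = 8/5. Minimum is 8/5 at row 4 (x_2 leaves); pivot element 5/3.
Pivot on row 4; the obj-row RHS becomes 16/3 − (-11/3)·(8/5) = 56/5.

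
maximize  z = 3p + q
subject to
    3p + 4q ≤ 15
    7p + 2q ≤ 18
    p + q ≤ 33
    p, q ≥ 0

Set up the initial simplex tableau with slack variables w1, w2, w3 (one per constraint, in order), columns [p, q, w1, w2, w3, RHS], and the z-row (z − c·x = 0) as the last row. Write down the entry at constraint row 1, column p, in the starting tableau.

Constraint 1 has coefficient 3 on p.

3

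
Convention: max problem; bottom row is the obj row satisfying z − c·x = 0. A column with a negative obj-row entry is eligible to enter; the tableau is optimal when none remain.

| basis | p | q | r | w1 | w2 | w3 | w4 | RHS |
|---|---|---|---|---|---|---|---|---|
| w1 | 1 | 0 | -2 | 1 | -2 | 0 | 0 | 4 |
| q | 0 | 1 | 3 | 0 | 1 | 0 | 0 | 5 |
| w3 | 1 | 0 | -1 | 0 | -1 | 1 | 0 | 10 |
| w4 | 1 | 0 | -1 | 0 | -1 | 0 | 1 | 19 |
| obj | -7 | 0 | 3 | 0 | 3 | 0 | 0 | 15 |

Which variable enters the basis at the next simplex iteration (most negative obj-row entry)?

Negative obj-row entries: p: -7.
The most negative is -7 in column p, so p enters.

p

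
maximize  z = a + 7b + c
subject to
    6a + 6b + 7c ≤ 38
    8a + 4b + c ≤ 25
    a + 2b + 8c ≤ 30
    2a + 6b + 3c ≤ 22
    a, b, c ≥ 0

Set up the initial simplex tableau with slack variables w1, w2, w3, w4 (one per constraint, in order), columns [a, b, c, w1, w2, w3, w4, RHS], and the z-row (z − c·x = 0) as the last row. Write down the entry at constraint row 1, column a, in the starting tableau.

Constraint 1 has coefficient 6 on a.

6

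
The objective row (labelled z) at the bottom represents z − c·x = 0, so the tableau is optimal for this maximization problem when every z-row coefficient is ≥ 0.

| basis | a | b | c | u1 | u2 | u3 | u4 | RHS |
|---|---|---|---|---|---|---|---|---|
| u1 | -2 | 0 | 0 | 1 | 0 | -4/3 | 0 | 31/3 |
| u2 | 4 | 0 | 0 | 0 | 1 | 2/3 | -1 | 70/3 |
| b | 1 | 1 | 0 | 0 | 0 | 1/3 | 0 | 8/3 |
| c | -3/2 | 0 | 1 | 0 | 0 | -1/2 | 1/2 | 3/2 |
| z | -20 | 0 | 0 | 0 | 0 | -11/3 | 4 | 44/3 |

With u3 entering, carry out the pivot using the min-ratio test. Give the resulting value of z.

Ratio test on column u3 — row 1: entry -4/3 ≤ 0; row 2: (70/3)/(2/3) = 35; row 3: (8/3)/(1/3) = 8; row 4: entry -1/2 ≤ 0. Minimum is 8 at row 3 (b leaves); pivot element 1/3.
Pivot on row 3; the z-row RHS becomes 44/3 − (-11/3)·8 = 44.

44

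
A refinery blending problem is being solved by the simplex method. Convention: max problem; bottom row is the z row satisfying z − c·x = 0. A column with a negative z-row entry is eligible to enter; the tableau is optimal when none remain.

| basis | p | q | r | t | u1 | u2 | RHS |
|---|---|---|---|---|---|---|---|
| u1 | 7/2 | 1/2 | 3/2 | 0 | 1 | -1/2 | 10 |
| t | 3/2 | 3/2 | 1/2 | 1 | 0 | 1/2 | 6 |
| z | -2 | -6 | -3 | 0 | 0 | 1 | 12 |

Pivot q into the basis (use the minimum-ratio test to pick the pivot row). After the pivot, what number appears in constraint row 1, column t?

-1/3

Ratio test on column q — row 1: 10/(1/2) = 20; row 2: 6/(3/2) = 4. Minimum is 4 at row 2 (t leaves); pivot element 3/2.
Divide row 2 by 3/2; eliminate column q from the other rows.
Row 1 update in column t: 0 − (1/2)·(2/3) = -1/3.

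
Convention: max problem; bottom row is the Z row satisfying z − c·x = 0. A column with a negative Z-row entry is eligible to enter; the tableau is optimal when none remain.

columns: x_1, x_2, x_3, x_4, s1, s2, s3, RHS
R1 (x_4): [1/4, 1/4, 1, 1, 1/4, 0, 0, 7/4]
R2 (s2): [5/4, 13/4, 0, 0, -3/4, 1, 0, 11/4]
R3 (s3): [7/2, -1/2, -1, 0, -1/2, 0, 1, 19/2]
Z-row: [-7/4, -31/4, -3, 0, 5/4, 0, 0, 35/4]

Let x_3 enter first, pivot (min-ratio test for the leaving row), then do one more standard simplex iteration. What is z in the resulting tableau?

259/13

Ratio test on column x_3 — row 1: (7/4)/1 = 7/4; row 2: entry 0 ≤ 0; row 3: entry -1 ≤ 0. Minimum is 7/4 at row 1 (x_4 leaves); pivot element 1.
Pivot on row 1; the Z-row RHS becomes 35/4 − (-3)·(7/4) = 14.
Next entering variable (most negative Z-row entry -7): x_2.
Ratio test on column x_2 — row 1: (7/4)/(1/4) = 7; row 2: (11/4)/(13/4) = 11/13; row 3: entry -1/4 ≤ 0. Minimum is 11/13 at row 2 (s2 leaves); pivot element 13/4.
After the second pivot the Z-row RHS is 14 − (-7)·(11/13) = 259/13.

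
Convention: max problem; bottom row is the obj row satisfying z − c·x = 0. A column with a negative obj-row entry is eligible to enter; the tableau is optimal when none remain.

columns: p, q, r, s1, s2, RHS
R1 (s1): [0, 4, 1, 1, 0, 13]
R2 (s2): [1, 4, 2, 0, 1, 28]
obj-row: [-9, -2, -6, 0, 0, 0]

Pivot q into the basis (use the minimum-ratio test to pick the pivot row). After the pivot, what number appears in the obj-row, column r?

-11/2

Ratio test on column q — row 1: 13/4 = 13/4; row 2: 28/4 = 7. Minimum is 13/4 at row 1 (s1 leaves); pivot element 4.
Divide row 1 by 4; eliminate column q from the other rows.
obj-row update in column r: -6 − (-2)·(1/4) = -11/2.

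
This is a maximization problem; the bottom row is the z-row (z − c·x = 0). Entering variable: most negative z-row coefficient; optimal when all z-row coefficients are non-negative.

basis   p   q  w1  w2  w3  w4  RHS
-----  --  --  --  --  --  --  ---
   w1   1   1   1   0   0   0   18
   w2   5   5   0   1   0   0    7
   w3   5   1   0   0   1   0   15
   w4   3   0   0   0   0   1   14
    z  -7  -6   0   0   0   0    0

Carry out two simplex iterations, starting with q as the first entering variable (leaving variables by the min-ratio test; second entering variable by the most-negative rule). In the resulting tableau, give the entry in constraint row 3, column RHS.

Ratio test on column q — row 1: 18/1 = 18; row 2: 7/5 = 7/5; row 3: 15/1 = 15; row 4: entry 0 ≤ 0. Minimum is 7/5 at row 2 (w2 leaves); pivot element 5.
Divide row 2 by 5; eliminate column q from the other rows.
Second iteration: most negative z-row entry is -1 in column p, so p enters.
Ratio test on column p — row 1: entry 0 ≤ 0; row 2: (7/5)/1 = 7/5; row 3: (68/5)/4 = 17/5; row 4: 14/3 = 14/3. Minimum is 7/5 at row 2 (q leaves); pivot element 1.
Divide row 2 by 1; eliminate column p from the other rows.
After both pivots, the entry at constraint row 3, column RHS is 8.

8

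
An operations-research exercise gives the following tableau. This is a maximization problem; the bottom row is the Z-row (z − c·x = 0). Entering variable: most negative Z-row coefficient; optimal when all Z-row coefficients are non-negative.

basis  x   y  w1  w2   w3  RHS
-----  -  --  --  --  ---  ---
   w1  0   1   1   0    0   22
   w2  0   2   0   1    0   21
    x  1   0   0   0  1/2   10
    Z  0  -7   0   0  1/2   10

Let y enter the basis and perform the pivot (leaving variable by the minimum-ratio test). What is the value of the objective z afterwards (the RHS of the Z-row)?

167/2

Ratio test on column y — row 1: 22/1 = 22; row 2: 21/2 = 21/2; row 3: entry 0 ≤ 0. Minimum is 21/2 at row 2 (w2 leaves); pivot element 2.
Pivot on row 2; the Z-row RHS becomes 10 − (-7)·(21/2) = 167/2.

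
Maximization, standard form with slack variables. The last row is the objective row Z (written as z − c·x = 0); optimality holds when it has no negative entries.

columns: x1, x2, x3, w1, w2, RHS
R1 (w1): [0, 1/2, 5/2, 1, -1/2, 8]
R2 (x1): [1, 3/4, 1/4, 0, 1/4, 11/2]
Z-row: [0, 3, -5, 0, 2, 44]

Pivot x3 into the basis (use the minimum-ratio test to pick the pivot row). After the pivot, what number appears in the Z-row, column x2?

4

Ratio test on column x3 — row 1: 8/(5/2) = 16/5; row 2: (11/2)/(1/4) = 22. Minimum is 16/5 at row 1 (w1 leaves); pivot element 5/2.
Divide row 1 by 5/2; eliminate column x3 from the other rows.
Z-row update in column x2: 3 − (-5)·(1/5) = 4.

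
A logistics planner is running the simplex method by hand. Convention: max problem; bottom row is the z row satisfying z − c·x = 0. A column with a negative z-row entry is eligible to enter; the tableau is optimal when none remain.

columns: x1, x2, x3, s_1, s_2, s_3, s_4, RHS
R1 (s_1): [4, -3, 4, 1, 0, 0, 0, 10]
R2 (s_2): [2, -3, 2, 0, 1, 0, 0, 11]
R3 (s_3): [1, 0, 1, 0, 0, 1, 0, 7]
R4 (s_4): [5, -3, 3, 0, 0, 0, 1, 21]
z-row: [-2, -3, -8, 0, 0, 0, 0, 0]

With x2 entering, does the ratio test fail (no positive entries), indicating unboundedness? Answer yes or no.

Every constraint-row entry in column x2 is ≤ 0, so increasing x2 is unbounded.

yes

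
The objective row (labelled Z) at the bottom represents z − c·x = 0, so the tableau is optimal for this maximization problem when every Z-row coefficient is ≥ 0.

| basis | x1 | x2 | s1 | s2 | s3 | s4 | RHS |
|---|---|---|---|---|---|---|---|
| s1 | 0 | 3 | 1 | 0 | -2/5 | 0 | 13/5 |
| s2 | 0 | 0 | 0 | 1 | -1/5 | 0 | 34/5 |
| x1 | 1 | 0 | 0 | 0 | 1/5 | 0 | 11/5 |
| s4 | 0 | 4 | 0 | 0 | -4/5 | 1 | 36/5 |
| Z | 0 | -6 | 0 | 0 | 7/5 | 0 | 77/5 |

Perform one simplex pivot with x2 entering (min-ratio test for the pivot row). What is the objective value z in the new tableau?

Ratio test on column x2 — row 1: (13/5)/3 = 13/15; row 2: entry 0 ≤ 0; row 3: entry 0 ≤ 0; row 4: (36/5)/4 = 9/5. Minimum is 13/15 at row 1 (s1 leaves); pivot element 3.
Pivot on row 1; the Z-row RHS becomes 77/5 − (-6)·(13/15) = 103/5.

103/5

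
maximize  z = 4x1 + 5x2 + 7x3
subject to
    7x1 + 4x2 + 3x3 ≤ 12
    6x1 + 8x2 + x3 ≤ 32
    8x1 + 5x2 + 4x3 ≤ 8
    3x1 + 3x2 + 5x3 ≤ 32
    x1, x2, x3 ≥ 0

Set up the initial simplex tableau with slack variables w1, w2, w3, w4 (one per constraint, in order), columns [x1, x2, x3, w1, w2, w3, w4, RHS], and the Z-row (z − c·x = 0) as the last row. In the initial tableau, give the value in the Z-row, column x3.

-7

The Z-row carries the negated objective coefficients: the x3 entry is -7.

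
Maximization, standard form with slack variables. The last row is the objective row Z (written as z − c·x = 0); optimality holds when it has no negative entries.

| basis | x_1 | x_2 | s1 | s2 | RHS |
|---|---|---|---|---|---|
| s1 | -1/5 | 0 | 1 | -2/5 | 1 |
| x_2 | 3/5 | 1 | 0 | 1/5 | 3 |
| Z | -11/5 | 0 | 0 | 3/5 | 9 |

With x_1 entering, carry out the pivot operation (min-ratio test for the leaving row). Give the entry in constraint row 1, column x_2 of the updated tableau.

Ratio test on column x_1 — row 1: entry -1/5 ≤ 0; row 2: 3/(3/5) = 5. Minimum is 5 at row 2 (x_2 leaves); pivot element 3/5.
Divide row 2 by 3/5; eliminate column x_1 from the other rows.
Row 1 update in column x_2: 0 − (-1/5)·(5/3) = 1/3.

1/3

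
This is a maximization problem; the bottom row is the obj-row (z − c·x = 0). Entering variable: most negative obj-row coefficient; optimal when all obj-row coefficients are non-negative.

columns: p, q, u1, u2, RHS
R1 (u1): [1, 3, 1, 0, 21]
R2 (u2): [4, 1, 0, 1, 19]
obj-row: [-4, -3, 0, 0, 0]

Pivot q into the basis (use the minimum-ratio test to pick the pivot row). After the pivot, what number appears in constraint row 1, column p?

1/3

Ratio test on column q — row 1: 21/3 = 7; row 2: 19/1 = 19. Minimum is 7 at row 1 (u1 leaves); pivot element 3.
Divide row 1 by 3; eliminate column q from the other rows.
In the new row 1, the p entry is the old entry divided by the pivot: 1/3 = 1/3.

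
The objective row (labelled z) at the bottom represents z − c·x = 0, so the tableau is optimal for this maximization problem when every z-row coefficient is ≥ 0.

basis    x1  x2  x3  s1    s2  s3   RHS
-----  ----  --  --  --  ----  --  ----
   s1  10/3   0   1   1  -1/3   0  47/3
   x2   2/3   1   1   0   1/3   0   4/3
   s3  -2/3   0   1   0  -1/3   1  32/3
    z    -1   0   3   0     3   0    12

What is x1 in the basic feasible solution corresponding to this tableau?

x1 is not in the basis, so in the current basic feasible solution x1 = 0.

0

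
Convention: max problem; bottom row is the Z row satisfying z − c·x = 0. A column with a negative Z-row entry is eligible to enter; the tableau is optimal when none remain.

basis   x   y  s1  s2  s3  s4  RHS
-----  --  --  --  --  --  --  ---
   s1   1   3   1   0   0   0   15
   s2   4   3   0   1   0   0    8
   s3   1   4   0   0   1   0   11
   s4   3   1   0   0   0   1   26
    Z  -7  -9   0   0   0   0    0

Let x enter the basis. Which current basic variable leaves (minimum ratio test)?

s2

Column x entries and ratios — s1: 15/1 = 15; s2: 8/4 = 2; s3: 11/1 = 11; s4: 26/3 = 26/3.
Smallest ratio is 2 in the row of s2, so s2 leaves.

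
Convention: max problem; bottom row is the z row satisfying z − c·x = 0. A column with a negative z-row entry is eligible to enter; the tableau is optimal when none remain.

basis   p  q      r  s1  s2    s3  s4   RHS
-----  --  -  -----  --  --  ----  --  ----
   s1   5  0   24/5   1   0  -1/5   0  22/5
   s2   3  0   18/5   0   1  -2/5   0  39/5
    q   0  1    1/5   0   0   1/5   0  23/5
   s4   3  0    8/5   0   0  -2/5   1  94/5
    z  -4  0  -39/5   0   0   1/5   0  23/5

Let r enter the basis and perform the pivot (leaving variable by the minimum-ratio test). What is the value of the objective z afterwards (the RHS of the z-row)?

47/4

Ratio test on column r — row 1: (22/5)/(24/5) = 11/12; row 2: (39/5)/(18/5) = 13/6; row 3: (23/5)/(1/5) = 23; row 4: (94/5)/(8/5) = 47/4. Minimum is 11/12 at row 1 (s1 leaves); pivot element 24/5.
Pivot on row 1; the z-row RHS becomes 23/5 − (-39/5)·(11/12) = 47/4.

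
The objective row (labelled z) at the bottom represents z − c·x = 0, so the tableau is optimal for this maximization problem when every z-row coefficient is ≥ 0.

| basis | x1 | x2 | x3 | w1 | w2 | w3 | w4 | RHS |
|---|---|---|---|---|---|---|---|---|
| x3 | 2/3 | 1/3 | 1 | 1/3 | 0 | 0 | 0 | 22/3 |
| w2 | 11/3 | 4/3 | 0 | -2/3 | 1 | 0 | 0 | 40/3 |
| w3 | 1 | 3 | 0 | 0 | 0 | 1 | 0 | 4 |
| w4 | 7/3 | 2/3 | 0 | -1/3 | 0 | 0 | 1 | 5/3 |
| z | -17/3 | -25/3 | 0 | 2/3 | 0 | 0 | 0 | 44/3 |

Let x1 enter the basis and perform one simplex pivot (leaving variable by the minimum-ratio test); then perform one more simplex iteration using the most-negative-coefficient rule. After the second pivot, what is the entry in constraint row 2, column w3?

Ratio test on column x1 — row 1: (22/3)/(2/3) = 11; row 2: (40/3)/(11/3) = 40/11; row 3: 4/1 = 4; row 4: (5/3)/(7/3) = 5/7. Minimum is 5/7 at row 4 (w4 leaves); pivot element 7/3.
Divide row 4 by 7/3; eliminate column x1 from the other rows.
Second iteration: most negative z-row entry is -47/7 in column x2, so x2 enters.
Ratio test on column x2 — row 1: (48/7)/(1/7) = 48; row 2: (75/7)/(2/7) = 75/2; row 3: (23/7)/(19/7) = 23/19; row 4: (5/7)/(2/7) = 5/2. Minimum is 23/19 at row 3 (w3 leaves); pivot element 19/7.
Divide row 3 by 19/7; eliminate column x2 from the other rows.
After both pivots, the entry at constraint row 2, column w3 is -2/19.

-2/19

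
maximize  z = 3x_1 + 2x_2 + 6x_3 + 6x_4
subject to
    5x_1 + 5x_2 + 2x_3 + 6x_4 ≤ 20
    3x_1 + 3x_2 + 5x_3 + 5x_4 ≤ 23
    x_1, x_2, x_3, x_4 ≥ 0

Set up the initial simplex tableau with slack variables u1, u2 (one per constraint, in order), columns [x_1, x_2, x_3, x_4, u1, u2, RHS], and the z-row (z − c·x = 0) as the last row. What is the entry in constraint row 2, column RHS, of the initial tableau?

23

The RHS of constraint 2 is b_2 = 23.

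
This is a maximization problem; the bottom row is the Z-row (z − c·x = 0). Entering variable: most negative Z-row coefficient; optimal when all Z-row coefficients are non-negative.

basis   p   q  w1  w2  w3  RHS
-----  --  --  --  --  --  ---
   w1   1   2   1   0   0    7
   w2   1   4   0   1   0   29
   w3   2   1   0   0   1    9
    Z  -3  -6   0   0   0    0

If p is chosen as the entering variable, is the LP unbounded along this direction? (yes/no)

no

Column p has positive entries in row(s) 1, 2, 3, so the ratio test bounds it — not unbounded.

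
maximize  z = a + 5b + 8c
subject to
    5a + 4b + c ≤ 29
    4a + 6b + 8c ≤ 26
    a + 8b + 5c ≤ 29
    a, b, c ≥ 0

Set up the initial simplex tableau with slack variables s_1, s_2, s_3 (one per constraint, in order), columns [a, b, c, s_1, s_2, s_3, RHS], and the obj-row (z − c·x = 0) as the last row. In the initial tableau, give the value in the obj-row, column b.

The obj-row carries the negated objective coefficients: the b entry is -5.

-5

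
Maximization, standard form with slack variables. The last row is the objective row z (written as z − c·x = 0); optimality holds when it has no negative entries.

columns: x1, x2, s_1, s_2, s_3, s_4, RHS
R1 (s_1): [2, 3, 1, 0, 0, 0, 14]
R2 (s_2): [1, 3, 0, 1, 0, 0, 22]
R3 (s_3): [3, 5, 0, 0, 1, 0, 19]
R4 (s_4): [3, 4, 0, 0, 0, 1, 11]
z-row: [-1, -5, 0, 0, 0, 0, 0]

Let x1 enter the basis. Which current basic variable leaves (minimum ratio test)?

Column x1 entries and ratios — s_1: 14/2 = 7; s_2: 22/1 = 22; s_3: 19/3 = 19/3; s_4: 11/3 = 11/3.
Smallest ratio is 11/3 in the row of s_4, so s_4 leaves.

s_4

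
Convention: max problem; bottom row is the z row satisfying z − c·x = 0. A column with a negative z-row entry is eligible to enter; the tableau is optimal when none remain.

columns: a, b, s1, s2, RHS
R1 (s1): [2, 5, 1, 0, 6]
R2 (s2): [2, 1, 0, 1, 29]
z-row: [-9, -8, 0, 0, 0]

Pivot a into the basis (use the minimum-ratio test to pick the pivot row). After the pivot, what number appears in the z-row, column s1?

Ratio test on column a — row 1: 6/2 = 3; row 2: 29/2 = 29/2. Minimum is 3 at row 1 (s1 leaves); pivot element 2.
Divide row 1 by 2; eliminate column a from the other rows.
z-row update in column s1: 0 − (-9)·(1/2) = 9/2.

9/2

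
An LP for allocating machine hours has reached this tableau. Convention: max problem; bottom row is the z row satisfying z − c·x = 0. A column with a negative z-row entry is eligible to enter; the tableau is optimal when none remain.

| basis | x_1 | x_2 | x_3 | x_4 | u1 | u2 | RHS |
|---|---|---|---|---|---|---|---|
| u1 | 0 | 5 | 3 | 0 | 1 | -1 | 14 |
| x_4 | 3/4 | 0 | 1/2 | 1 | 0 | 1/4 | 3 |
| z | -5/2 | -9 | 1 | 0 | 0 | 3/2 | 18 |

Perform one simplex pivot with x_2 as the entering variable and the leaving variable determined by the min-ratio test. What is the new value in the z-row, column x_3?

32/5

Ratio test on column x_2 — row 1: 14/5 = 14/5; row 2: entry 0 ≤ 0. Minimum is 14/5 at row 1 (u1 leaves); pivot element 5.
Divide row 1 by 5; eliminate column x_2 from the other rows.
z-row update in column x_3: 1 − (-9)·(3/5) = 32/5.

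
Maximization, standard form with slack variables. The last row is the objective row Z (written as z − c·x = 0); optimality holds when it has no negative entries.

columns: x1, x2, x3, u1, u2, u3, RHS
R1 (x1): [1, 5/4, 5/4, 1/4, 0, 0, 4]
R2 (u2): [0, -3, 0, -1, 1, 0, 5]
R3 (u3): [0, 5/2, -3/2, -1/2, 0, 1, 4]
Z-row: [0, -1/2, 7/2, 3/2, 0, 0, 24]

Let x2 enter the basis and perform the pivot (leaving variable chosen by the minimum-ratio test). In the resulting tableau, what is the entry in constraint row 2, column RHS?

Ratio test on column x2 — row 1: 4/(5/4) = 16/5; row 2: entry -3 ≤ 0; row 3: 4/(5/2) = 8/5. Minimum is 8/5 at row 3 (u3 leaves); pivot element 5/2.
Divide row 3 by 5/2; eliminate column x2 from the other rows.
Row 2 update in column RHS: 5 − (-3)·(8/5) = 49/5.

49/5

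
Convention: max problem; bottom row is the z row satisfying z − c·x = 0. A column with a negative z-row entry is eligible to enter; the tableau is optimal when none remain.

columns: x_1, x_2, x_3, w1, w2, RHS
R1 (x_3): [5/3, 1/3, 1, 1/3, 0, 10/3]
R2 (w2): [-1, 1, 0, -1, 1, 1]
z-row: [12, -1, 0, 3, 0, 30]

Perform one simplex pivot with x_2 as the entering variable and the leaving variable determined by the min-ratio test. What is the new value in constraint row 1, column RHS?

3

Ratio test on column x_2 — row 1: (10/3)/(1/3) = 10; row 2: 1/1 = 1. Minimum is 1 at row 2 (w2 leaves); pivot element 1.
Divide row 2 by 1; eliminate column x_2 from the other rows.
Row 1 update in column RHS: 10/3 − (1/3)·1 = 3.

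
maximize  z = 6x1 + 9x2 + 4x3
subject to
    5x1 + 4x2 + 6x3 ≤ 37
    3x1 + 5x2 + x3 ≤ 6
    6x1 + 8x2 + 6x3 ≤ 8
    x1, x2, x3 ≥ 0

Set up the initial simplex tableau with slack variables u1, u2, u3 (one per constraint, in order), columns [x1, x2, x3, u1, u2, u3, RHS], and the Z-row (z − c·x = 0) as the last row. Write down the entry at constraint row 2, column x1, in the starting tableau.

3

Constraint 2 has coefficient 3 on x1.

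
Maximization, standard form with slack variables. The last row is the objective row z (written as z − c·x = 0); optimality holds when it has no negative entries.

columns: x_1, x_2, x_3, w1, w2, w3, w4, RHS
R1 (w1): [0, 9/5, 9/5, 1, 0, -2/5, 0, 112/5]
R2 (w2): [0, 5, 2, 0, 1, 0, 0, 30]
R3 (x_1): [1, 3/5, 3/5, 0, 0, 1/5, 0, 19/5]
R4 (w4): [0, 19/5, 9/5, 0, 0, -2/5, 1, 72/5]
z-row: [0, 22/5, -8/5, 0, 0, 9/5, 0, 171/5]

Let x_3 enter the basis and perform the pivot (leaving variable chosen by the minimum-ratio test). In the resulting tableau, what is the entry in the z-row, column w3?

Ratio test on column x_3 — row 1: (112/5)/(9/5) = 112/9; row 2: 30/2 = 15; row 3: (19/5)/(3/5) = 19/3; row 4: (72/5)/(9/5) = 8. Minimum is 19/3 at row 3 (x_1 leaves); pivot element 3/5.
Divide row 3 by 3/5; eliminate column x_3 from the other rows.
z-row update in column w3: 9/5 − (-8/5)·(1/3) = 7/3.

7/3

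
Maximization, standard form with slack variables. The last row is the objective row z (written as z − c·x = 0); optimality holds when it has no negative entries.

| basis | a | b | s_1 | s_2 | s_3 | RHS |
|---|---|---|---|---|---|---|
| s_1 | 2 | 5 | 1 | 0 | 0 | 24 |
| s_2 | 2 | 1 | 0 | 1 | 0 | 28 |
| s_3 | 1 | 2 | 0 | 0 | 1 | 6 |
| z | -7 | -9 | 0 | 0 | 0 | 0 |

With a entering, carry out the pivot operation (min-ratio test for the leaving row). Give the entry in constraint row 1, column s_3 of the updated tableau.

Ratio test on column a — row 1: 24/2 = 12; row 2: 28/2 = 14; row 3: 6/1 = 6. Minimum is 6 at row 3 (s_3 leaves); pivot element 1.
Divide row 3 by 1; eliminate column a from the other rows.
Row 1 update in column s_3: 0 − 2·1 = -2.

-2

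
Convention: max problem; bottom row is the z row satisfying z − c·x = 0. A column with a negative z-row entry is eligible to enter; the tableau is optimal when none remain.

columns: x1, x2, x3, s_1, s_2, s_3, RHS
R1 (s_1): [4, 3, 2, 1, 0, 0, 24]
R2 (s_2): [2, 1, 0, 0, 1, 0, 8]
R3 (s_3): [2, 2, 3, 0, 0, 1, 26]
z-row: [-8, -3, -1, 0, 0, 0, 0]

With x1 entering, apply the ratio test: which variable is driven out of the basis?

s_2

Column x1 entries and ratios — s_1: 24/4 = 6; s_2: 8/2 = 4; s_3: 26/2 = 13.
Smallest ratio is 4 in the row of s_2, so s_2 leaves.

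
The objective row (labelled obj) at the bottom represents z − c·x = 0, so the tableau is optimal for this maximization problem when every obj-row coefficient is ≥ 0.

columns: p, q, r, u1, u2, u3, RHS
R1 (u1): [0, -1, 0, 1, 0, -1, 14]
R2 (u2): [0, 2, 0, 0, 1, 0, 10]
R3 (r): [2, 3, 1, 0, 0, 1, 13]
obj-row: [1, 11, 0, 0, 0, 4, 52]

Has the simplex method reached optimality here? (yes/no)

yes

Every obj-row coefficient is ≥ 0, so the tableau is optimal.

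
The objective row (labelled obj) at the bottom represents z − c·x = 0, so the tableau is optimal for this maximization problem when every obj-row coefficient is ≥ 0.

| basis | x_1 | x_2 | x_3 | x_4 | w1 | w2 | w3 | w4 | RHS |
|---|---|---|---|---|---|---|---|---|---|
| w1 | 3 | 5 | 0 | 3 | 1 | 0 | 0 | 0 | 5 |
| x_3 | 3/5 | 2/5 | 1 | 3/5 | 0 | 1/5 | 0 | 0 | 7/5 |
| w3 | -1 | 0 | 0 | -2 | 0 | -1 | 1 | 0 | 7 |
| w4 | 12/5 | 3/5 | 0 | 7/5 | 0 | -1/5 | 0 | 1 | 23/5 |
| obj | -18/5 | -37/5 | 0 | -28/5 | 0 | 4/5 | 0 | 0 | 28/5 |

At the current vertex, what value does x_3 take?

7/5

x_3 is basic (row 2); its value is the RHS of that row, 7/5.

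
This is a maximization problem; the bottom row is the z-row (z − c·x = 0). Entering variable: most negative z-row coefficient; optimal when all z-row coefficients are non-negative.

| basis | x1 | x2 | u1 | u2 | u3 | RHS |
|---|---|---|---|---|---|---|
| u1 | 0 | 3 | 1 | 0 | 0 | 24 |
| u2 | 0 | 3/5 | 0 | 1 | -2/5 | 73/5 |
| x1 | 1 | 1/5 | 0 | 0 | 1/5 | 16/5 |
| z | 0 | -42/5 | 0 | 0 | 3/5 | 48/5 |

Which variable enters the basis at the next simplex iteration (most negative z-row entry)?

x2

Negative z-row entries: x2: -42/5.
The most negative is -42/5 in column x2, so x2 enters.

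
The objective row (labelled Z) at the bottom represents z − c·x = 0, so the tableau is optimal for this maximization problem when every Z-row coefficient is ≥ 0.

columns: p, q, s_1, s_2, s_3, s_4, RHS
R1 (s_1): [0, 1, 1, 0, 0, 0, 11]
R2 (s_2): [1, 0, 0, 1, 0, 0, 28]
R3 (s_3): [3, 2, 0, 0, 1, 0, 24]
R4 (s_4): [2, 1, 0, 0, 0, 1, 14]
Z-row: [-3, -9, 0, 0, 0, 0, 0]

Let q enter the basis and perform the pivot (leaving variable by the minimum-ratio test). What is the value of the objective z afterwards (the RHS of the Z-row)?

99

Ratio test on column q — row 1: 11/1 = 11; row 2: entry 0 ≤ 0; row 3: 24/2 = 12; row 4: 14/1 = 14. Minimum is 11 at row 1 (s_1 leaves); pivot element 1.
Pivot on row 1; the Z-row RHS becomes 0 − (-9)·11 = 99.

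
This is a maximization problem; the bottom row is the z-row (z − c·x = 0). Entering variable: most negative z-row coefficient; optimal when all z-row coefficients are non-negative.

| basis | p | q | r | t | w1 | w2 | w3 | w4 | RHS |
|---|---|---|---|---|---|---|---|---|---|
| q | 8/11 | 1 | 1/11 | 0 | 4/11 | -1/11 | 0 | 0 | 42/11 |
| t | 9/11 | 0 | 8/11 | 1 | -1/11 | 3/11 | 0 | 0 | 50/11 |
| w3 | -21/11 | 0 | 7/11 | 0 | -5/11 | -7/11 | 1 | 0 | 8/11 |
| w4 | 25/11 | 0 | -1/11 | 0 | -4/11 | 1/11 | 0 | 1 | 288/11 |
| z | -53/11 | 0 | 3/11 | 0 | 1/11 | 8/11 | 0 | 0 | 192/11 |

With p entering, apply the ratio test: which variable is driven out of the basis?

Column p entries and ratios — q: (42/11)/(8/11) = 21/4; t: (50/11)/(9/11) = 50/9; w3: -21/11 ≤ 0, skip; w4: (288/11)/(25/11) = 288/25.
Smallest ratio is 21/4 in the row of q, so q leaves.

q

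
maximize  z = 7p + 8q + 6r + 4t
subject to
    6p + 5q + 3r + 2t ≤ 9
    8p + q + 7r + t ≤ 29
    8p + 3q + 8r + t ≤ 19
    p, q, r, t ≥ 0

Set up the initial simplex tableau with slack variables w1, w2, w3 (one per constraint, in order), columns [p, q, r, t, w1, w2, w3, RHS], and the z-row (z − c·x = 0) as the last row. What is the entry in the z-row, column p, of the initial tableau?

-7

The z-row carries the negated objective coefficients: the p entry is -7.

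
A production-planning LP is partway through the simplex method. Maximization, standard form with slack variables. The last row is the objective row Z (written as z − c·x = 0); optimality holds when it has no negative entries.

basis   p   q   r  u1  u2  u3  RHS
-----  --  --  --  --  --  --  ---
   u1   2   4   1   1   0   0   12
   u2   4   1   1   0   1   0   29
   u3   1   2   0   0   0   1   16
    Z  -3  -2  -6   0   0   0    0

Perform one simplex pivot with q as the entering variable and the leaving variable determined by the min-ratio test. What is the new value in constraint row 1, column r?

1/4

Ratio test on column q — row 1: 12/4 = 3; row 2: 29/1 = 29; row 3: 16/2 = 8. Minimum is 3 at row 1 (u1 leaves); pivot element 4.
Divide row 1 by 4; eliminate column q from the other rows.
In the new row 1, the r entry is the old entry divided by the pivot: 1/4 = 1/4.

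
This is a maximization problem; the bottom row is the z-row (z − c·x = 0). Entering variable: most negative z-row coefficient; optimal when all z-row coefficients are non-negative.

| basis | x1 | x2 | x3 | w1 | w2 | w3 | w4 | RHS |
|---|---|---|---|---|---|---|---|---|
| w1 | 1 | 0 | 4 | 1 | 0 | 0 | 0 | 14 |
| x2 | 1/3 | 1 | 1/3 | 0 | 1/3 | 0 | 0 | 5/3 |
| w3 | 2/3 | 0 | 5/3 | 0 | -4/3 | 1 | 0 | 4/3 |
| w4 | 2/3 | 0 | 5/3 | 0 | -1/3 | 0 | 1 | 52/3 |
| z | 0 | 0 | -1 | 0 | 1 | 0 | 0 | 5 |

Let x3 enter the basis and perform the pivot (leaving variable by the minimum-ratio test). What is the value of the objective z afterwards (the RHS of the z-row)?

29/5

Ratio test on column x3 — row 1: 14/4 = 7/2; row 2: (5/3)/(1/3) = 5; row 3: (4/3)/(5/3) = 4/5; row 4: (52/3)/(5/3) = 52/5. Minimum is 4/5 at row 3 (w3 leaves); pivot element 5/3.
Pivot on row 3; the z-row RHS becomes 5 − (-1)·(4/5) = 29/5.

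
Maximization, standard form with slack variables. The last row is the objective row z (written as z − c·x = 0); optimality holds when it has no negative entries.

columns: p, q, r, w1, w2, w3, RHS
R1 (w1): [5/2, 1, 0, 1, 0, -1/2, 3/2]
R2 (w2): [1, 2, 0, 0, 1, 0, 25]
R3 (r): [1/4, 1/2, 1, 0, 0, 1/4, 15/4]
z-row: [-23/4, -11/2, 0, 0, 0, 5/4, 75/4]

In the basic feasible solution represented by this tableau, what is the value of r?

15/4

r is basic (row 3); its value is the RHS of that row, 15/4.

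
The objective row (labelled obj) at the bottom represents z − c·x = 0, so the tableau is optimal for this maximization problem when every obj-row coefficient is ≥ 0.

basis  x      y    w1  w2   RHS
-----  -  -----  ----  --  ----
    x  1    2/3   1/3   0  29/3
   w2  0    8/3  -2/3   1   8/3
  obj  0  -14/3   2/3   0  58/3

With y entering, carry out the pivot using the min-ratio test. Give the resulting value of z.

24

Ratio test on column y — row 1: (29/3)/(2/3) = 29/2; row 2: (8/3)/(8/3) = 1. Minimum is 1 at row 2 (w2 leaves); pivot element 8/3.
Pivot on row 2; the obj-row RHS becomes 58/3 − (-14/3)·1 = 24.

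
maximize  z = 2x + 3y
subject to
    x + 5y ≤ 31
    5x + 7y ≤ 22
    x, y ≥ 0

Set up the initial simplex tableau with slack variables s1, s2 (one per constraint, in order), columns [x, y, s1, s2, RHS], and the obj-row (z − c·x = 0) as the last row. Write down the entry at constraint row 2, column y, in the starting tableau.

7

Constraint 2 has coefficient 7 on y.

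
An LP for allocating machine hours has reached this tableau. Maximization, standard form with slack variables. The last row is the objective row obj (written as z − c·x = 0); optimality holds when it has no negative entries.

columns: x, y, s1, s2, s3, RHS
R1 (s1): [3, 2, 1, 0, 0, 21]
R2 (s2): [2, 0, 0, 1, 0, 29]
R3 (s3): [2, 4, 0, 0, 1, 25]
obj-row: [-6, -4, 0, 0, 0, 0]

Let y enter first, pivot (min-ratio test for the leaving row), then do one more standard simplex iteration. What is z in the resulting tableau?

42

Ratio test on column y — row 1: 21/2 = 21/2; row 2: entry 0 ≤ 0; row 3: 25/4 = 25/4. Minimum is 25/4 at row 3 (s3 leaves); pivot element 4.
Pivot on row 3; the obj-row RHS becomes 0 − (-4)·(25/4) = 25.
Next entering variable (most negative obj-row entry -4): x.
Ratio test on column x — row 1: (17/2)/2 = 17/4; row 2: 29/2 = 29/2; row 3: (25/4)/(1/2) = 25/2. Minimum is 17/4 at row 1 (s1 leaves); pivot element 2.
After the second pivot the obj-row RHS is 25 − (-4)·(17/4) = 42.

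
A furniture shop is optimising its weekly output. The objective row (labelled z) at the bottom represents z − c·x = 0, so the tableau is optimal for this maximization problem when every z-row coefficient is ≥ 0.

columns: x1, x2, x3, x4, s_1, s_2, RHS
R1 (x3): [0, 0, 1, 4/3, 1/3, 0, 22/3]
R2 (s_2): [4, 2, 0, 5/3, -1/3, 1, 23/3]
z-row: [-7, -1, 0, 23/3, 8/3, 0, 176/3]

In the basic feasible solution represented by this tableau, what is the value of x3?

x3 is basic (row 1); its value is the RHS of that row, 22/3.

22/3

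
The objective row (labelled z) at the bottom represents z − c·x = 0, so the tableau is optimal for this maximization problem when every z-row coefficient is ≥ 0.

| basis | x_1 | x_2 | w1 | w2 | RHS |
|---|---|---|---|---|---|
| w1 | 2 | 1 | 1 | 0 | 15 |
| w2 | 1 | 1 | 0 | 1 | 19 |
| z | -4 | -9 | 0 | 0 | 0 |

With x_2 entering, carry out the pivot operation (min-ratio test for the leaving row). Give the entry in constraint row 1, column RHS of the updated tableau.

15

Ratio test on column x_2 — row 1: 15/1 = 15; row 2: 19/1 = 19. Minimum is 15 at row 1 (w1 leaves); pivot element 1.
Divide row 1 by 1; eliminate column x_2 from the other rows.
In the new row 1, the RHS entry is the old entry divided by the pivot: 15/1 = 15.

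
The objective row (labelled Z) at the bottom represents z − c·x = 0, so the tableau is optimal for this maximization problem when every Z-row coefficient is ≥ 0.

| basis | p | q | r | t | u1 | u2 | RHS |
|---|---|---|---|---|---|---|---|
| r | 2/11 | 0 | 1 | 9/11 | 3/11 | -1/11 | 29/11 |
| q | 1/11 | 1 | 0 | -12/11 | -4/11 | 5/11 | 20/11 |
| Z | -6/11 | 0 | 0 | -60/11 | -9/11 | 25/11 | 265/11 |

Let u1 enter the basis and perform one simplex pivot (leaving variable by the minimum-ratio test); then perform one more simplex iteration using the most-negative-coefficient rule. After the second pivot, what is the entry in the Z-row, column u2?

5/3

Ratio test on column u1 — row 1: (29/11)/(3/11) = 29/3; row 2: entry -4/11 ≤ 0. Minimum is 29/3 at row 1 (r leaves); pivot element 3/11.
Divide row 1 by 3/11; eliminate column u1 from the other rows.
Second iteration: most negative Z-row entry is -3 in column t, so t enters.
Ratio test on column t — row 1: (29/3)/3 = 29/9; row 2: entry 0 ≤ 0. Minimum is 29/9 at row 1 (u1 leaves); pivot element 3.
Divide row 1 by 3; eliminate column t from the other rows.
After both pivots, the entry at the Z-row, column u2 is 5/3.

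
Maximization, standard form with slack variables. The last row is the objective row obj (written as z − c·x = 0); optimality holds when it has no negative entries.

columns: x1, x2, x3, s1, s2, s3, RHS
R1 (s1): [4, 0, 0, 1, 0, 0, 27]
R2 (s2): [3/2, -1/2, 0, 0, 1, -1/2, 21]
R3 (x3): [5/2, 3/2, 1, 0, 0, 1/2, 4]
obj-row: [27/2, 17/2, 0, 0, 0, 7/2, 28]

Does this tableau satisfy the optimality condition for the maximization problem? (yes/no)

Every obj-row coefficient is ≥ 0, so the tableau is optimal.

yes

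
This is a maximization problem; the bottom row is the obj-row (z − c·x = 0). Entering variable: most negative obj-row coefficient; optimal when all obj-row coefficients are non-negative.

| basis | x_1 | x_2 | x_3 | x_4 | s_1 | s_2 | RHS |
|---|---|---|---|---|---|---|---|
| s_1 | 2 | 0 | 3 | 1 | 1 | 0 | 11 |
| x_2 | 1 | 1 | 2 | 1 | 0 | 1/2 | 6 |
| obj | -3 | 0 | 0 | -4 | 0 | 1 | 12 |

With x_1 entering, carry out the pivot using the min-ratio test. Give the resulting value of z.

57/2

Ratio test on column x_1 — row 1: 11/2 = 11/2; row 2: 6/1 = 6. Minimum is 11/2 at row 1 (s_1 leaves); pivot element 2.
Pivot on row 1; the obj-row RHS becomes 12 − (-3)·(11/2) = 57/2.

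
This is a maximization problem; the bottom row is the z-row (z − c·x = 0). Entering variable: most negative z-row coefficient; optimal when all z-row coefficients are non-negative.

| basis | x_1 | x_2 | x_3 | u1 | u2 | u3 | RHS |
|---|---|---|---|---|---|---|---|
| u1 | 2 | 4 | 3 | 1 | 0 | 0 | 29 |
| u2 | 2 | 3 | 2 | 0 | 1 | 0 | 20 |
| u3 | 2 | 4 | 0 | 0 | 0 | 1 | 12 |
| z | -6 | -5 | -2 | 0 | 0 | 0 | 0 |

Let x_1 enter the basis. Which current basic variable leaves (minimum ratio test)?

u3

Column x_1 entries and ratios — u1: 29/2 = 29/2; u2: 20/2 = 10; u3: 12/2 = 6.
Smallest ratio is 6 in the row of u3, so u3 leaves.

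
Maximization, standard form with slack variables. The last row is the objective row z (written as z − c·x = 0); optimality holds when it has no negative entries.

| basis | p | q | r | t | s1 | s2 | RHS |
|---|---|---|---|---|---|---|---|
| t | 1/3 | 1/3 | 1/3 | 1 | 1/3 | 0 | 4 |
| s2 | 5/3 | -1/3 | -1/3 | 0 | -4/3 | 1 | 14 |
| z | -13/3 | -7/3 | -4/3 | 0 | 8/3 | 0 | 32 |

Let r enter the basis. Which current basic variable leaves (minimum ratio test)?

Column r entries and ratios — t: 4/(1/3) = 12; s2: -1/3 ≤ 0, skip.
Smallest ratio is 12 in the row of t, so t leaves.

t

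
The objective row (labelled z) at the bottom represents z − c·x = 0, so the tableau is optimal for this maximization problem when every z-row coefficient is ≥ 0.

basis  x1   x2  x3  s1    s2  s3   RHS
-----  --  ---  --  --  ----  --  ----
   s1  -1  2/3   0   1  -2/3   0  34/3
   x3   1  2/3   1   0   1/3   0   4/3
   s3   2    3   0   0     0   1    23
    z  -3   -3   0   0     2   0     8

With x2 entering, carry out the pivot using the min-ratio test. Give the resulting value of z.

Ratio test on column x2 — row 1: (34/3)/(2/3) = 17; row 2: (4/3)/(2/3) = 2; row 3: 23/3 = 23/3. Minimum is 2 at row 2 (x3 leaves); pivot element 2/3.
Pivot on row 2; the z-row RHS becomes 8 − (-3)·2 = 14.

14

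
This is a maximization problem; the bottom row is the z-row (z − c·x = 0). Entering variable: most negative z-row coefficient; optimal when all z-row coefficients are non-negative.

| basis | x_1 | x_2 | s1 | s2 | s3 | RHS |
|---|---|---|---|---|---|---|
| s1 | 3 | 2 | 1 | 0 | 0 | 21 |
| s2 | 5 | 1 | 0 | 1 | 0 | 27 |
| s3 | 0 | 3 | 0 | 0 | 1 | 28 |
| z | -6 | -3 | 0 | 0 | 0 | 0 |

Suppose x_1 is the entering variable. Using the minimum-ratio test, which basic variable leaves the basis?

s2

Column x_1 entries and ratios — s1: 21/3 = 7; s2: 27/5 = 27/5; s3: 0 ≤ 0, skip.
Smallest ratio is 27/5 in the row of s2, so s2 leaves.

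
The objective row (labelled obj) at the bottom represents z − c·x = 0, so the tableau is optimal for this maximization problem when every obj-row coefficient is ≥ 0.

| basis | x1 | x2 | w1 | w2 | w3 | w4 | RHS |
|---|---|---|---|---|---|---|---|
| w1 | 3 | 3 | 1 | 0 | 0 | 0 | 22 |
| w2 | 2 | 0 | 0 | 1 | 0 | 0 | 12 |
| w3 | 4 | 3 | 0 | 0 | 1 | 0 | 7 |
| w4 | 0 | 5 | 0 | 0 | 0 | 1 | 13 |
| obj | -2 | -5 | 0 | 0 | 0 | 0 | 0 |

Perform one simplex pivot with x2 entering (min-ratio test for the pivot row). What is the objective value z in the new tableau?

Ratio test on column x2 — row 1: 22/3 = 22/3; row 2: entry 0 ≤ 0; row 3: 7/3 = 7/3; row 4: 13/5 = 13/5. Minimum is 7/3 at row 3 (w3 leaves); pivot element 3.
Pivot on row 3; the obj-row RHS becomes 0 − (-5)·(7/3) = 35/3.

35/3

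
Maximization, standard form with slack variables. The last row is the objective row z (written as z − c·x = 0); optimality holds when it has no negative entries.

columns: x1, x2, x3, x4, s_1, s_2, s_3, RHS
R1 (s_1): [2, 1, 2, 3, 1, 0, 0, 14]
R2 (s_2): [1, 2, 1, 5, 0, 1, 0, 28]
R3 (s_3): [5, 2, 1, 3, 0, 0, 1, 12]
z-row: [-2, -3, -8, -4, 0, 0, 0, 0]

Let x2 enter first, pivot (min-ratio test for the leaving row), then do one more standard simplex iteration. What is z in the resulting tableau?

158/3

Ratio test on column x2 — row 1: 14/1 = 14; row 2: 28/2 = 14; row 3: 12/2 = 6. Minimum is 6 at row 3 (s_3 leaves); pivot element 2.
Pivot on row 3; the z-row RHS becomes 0 − (-3)·6 = 18.
Next entering variable (most negative z-row entry -13/2): x3.
Ratio test on column x3 — row 1: 8/(3/2) = 16/3; row 2: entry 0 ≤ 0; row 3: 6/(1/2) = 12. Minimum is 16/3 at row 1 (s_1 leaves); pivot element 3/2.
After the second pivot the z-row RHS is 18 − (-13/2)·(16/3) = 158/3.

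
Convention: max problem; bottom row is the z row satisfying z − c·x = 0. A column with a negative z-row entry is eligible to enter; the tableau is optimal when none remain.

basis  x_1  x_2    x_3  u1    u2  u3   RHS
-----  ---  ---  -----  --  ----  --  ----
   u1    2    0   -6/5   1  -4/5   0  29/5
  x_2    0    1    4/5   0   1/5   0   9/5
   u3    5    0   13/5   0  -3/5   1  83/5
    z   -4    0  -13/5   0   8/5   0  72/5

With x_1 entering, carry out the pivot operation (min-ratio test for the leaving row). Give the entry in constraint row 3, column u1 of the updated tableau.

-5/2

Ratio test on column x_1 — row 1: (29/5)/2 = 29/10; row 2: entry 0 ≤ 0; row 3: (83/5)/5 = 83/25. Minimum is 29/10 at row 1 (u1 leaves); pivot element 2.
Divide row 1 by 2; eliminate column x_1 from the other rows.
Row 3 update in column u1: 0 − 5·(1/2) = -5/2.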